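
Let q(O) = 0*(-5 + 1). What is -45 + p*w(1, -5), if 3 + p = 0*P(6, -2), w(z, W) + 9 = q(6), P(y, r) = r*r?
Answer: -18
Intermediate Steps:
q(O) = 0 (q(O) = 0*(-4) = 0)
P(y, r) = r**2
w(z, W) = -9 (w(z, W) = -9 + 0 = -9)
p = -3 (p = -3 + 0*(-2)**2 = -3 + 0*4 = -3 + 0 = -3)
-45 + p*w(1, -5) = -45 - 3*(-9) = -45 + 27 = -18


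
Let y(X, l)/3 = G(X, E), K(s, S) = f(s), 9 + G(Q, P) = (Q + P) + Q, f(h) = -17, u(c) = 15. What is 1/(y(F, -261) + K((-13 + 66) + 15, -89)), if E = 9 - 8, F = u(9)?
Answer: 1/49 ≈ 0.020408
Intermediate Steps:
F = 15
E = 1
G(Q, P) = -9 + P + 2*Q (G(Q, P) = -9 + ((Q + P) + Q) = -9 + ((P + Q) + Q) = -9 + (P + 2*Q) = -9 + P + 2*Q)
K(s, S) = -17
y(X, l) = -24 + 6*X (y(X, l) = 3*(-9 + 1 + 2*X) = 3*(-8 + 2*X) = -24 + 6*X)
1/(y(F, -261) + K((-13 + 66) + 15, -89)) = 1/((-24 + 6*15) - 17) = 1/((-24 + 90) - 17) = 1/(66 - 17) = 1/49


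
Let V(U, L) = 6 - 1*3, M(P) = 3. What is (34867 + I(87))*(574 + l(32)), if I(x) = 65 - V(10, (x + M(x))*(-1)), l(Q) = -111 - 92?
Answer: 12958659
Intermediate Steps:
l(Q) = -203
V(U, L) = 3 (V(U, L) = 6 - 3 = 3)
I(x) = 62 (I(x) = 65 - 1*3 = 65 - 3 = 62)
(34867 + I(87))*(574 + l(32)) = (34867 + 62)*(574 - 203) = 34929*371 = 12958659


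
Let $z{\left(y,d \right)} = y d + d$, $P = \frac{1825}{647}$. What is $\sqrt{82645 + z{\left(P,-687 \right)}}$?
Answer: $\frac{\sqrt{33497163997}}{647} \approx 282.88$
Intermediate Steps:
$P = \frac{1825}{647}$ ($P = 1825 \cdot \frac{1}{647} = \frac{1825}{647} \approx 2.8207$)
$z{\left(y,d \right)} = d + d y$ ($z{\left(y,d \right)} = d y + d = d + d y$)
$\sqrt{82645 + z{\left(P,-687 \right)}} = \sqrt{82645 - 687 \left(1 + \frac{1825}{647}\right)} = \sqrt{82645 - \frac{1698264}{647}} = \sqrt{\frac{51773051}{647}} = \frac{\sqrt{33497163997}}{647}$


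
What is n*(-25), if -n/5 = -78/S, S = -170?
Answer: 975/17 ≈ 57.353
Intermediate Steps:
n = -39/17 (n = -(-390)/(-170) = -(-390)*(-1)/170 = -5*39/85 = -39/17 ≈ -2.2941)
n*(-25) = -39/17*(-25) = 975/17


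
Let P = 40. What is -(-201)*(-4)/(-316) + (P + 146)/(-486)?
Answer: 13832/6399 ≈ 2.1616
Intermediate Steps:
-(-201)*(-4)/(-316) + (P + 146)/(-486) = -(-201)*(-4)/(-316) + (40 + 146)/(-486) = -3*268*(-1/316) + 186*(-1/486) = -804*(-1/316) - 31/81 = 201/79 - 31/81 = 13832/6399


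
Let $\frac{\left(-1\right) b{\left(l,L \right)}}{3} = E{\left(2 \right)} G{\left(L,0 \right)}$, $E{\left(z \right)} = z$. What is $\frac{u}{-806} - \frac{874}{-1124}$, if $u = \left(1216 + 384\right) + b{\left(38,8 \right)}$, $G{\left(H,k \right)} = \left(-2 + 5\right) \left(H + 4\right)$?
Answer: $- \frac{212793}{226486} \approx -0.93954$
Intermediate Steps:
$G{\left(H,k \right)} = 12 + 3 H$ ($G{\left(H,k \right)} = 3 \left(4 + H\right) = 12 + 3 H$)
$b{\left(l,L \right)} = -72 - 18 L$ ($b{\left(l,L \right)} = - 3 \cdot 2 \left(12 + 3 L\right) = - 3 \left(24 + 6 L\right) = -72 - 18 L$)
$u = 1384$ ($u = \left(1216 + 384\right) - 216 = 1600 - 216 = 1384$)
$\frac{u}{-806} - \frac{874}{-1124} = \frac{1384}{-806} - \frac{874}{-1124} = 1384 \left(- \frac{1}{806}\right) - - \frac{437}{562} = - \frac{692}{403} + \frac{437}{562} = - \frac{212793}{226486}$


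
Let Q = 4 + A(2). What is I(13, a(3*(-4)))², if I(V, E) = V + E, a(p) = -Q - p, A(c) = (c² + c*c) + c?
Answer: 121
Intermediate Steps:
A(c) = c + 2*c² (A(c) = (c² + c²) + c = 2*c² + c = c + 2*c²)
Q = 14 (Q = 4 + 2*(1 + 2*2) = 4 + 2*(1 + 4) = 4 + 2*5 = 4 + 10 = 14)
a(p) = -14 - p (a(p) = -1*14 - p = -14 - p)
I(V, E) = E + V
I(13, a(3*(-4)))² = ((-14 - 3*(-4)) + 13)² = ((-14 - 1*(-12)) + 13)² = ((-14 + 12) + 13)² = (-2 + 13)² = 11² = 121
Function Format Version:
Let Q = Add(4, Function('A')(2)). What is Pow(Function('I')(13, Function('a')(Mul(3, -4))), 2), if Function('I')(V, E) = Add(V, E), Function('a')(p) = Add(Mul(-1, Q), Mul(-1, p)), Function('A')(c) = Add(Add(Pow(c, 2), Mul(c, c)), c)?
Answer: 121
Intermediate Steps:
Function('A')(c) = Add(c, Mul(2, Pow(c, 2))) (Function('A')(c) = Add(Add(Pow(c, 2), Pow(c, 2)), c) = Add(Mul(2, Pow(c, 2)), c) = Add(c, Mul(2, Pow(c, 2))))
Q = 14 (Q = Add(4, Mul(2, Add(1, Mul(2, 2)))) = Add(4, Mul(2, Add(1, 4))) = Add(4, Mul(2, 5)) = Add(4, 10) = 14)
Function('a')(p) = Add(-14, Mul(-1, p)) (Function('a')(p) = Add(Mul(-1, 14), Mul(-1, p)) = Add(-14, Mul(-1, p)))
Function('I')(V, E) = Add(E, V)
Pow(Function('I')(13, Function('a')(Mul(3, -4))), 2) = Pow(Add(Add(-14, Mul(-1, Mul(3, -4))), 13), 2) = Pow(Add(Add(-14, Mul(-1, -12)), 13), 2) = Pow(Add(Add(-14, 12), 13), 2) = Pow(Add(-2, 13), 2) = Pow(11, 2) = 121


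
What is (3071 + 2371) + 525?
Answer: 5967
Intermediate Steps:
(3071 + 2371) + 525 = 5442 + 525 = 5967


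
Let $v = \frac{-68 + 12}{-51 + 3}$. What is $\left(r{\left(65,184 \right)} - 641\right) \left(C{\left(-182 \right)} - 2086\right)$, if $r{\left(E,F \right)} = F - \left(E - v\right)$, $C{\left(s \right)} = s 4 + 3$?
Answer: $\frac{2928125}{2} \approx 1.4641 \cdot 10^{6}$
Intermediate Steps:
$v = \frac{7}{6}$ ($v = - \frac{56}{-48} = \left(-56\right) \left(- \frac{1}{48}\right) = \frac{7}{6} \approx 1.1667$)
$C{\left(s \right)} = 3 + 4 s$ ($C{\left(s \right)} = 4 s + 3 = 3 + 4 s$)
$r{\left(E,F \right)} = \frac{7}{6} + F - E$ ($r{\left(E,F \right)} = F - \left(- \frac{7}{6} + E\right) = \frac{7}{6} + F - E$)
$\left(r{\left(65,184 \right)} - 641\right) \left(C{\left(-182 \right)} - 2086\right) = \left(\left(\frac{7}{6} + 184 - 65\right) - 641\right) \left(\left(3 + 4 \left(-182\right)\right) - 2086\right) = \left(\left(\frac{7}{6} + 184 - 65\right) - 641\right) \left(\left(3 - 728\right) - 2086\right) = \left(\frac{721}{6} - 641\right) \left(-725 - 2086\right) = \left(- \frac{3125}{6}\right) \left(-2811\right) = \frac{2928125}{2}$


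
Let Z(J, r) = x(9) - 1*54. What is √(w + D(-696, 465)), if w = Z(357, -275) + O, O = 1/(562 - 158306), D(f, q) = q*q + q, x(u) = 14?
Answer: √336933667488541/39436 ≈ 465.46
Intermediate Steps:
Z(J, r) = -40 (Z(J, r) = 14 - 1*54 = 14 - 54 = -40)
D(f, q) = q + q² (D(f, q) = q² + q = q + q²)
O = -1/157744 (O = 1/(-157744) = -1/157744 ≈ -6.3394e-6)
w = -6309761/157744 (w = -40 - 1/157744 = -6309761/157744 ≈ -40.000)
√(w + D(-696, 465)) = √(-6309761/157744 + 465*(1 + 465)) = √(-6309761/157744 + 465*466) = √(-6309761/157744 + 216690) = √(34175237599/157744) = √336933667488541/39436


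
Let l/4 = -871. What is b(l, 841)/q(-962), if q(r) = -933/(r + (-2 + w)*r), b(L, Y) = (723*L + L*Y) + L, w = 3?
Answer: -10490533040/933 ≈ -1.1244e+7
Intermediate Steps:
l = -3484 (l = 4*(-871) = -3484)
b(L, Y) = 724*L + L*Y
q(r) = -933/(2*r) (q(r) = -933/(r + (-2 + 3)*r) = -933/(r + 1*r) = -933/(r + r) = -933*1/(2*r) = -933/(2*r))
b(l, 841)/q(-962) = (-3484*(724 + 841))/((-933/2/(-962))) = (-3484*1565)/((-933/2*(-1/962))) = -5452460/933/1924 = -5452460*1924/933 = -10490533040/933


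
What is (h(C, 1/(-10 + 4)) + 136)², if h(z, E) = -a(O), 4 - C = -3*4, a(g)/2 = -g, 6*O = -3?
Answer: 18225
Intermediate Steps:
O = -½ (O = (⅙)*(-3) = -½ ≈ -0.50000)
a(g) = -2*g (a(g) = 2*(-g) = -2*g)
C = 16 (C = 4 - (-3)*4 = 4 - 1*(-12) = 4 + 12 = 16)
h(z, E) = -1 (h(z, E) = -(-2)*(-1)/2 = -1*1 = -1)
(h(C, 1/(-10 + 4)) + 136)² = (-1 + 136)² = 135² = 18225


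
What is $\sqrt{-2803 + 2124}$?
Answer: $i \sqrt{679} \approx 26.058 i$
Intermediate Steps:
$\sqrt{-2803 + 2124} = \sqrt{-679} = i \sqrt{679}$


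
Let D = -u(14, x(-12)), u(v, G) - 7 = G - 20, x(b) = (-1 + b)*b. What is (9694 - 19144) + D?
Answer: -9593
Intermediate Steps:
x(b) = b*(-1 + b)
u(v, G) = -13 + G (u(v, G) = 7 + (G - 20) = 7 + (-20 + G) = -13 + G)
D = -143 (D = -(-13 - 12*(-1 - 12)) = -(-13 - 12*(-13)) = -(-13 + 156) = -1*143 = -143)
(9694 - 19144) + D = (9694 - 19144) - 143 = -9450 - 143 = -9593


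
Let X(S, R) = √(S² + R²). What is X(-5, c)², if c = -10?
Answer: 125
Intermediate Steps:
X(S, R) = √(R² + S²)
X(-5, c)² = (√((-10)² + (-5)²))² = (√(100 + 25))² = (√125)² = (5*√5)² = 125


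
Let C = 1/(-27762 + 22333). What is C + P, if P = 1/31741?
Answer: -26312/172321889 ≈ -0.00015269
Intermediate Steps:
P = 1/31741 ≈ 3.1505e-5
C = -1/5429 (C = 1/(-5429) = -1/5429 ≈ -0.00018420)
C + P = -1/5429 + 1/31741 = -26312/172321889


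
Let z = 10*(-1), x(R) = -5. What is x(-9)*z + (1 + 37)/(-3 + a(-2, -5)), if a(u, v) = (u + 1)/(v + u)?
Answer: 367/10 ≈ 36.700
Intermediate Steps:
a(u, v) = (1 + u)/(u + v)
z = -10
x(-9)*z + (1 + 37)/(-3 + a(-2, -5)) = -5*(-10) + (1 + 37)/(-3 + (1 - 2)/(-2 - 5)) = 50 + 38/(-3 - 1/(-7)) = 50 + 38/(-3 - ⅐*(-1)) = 50 + 38/(-3 + ⅐) = 50 + 38/(-20/7) = 50 + 38*(-7/20) = 50 - 133/10 = 367/10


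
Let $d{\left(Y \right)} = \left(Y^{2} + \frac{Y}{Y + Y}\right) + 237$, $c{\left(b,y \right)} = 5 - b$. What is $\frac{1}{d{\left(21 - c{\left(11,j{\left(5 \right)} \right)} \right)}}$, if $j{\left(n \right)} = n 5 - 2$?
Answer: $\frac{2}{1933} \approx 0.0010347$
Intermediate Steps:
$j{\left(n \right)} = -2 + 5 n$ ($j{\left(n \right)} = 5 n - 2 = -2 + 5 n$)
$d{\left(Y \right)} = \frac{475}{2} + Y^{2}$ ($d{\left(Y \right)} = \left(Y^{2} + \frac{Y}{2 Y}\right) + 237 = \left(Y^{2} + \frac{1}{2 Y} Y\right) + 237 = \left(Y^{2} + \frac{1}{2}\right) + 237 = \left(\frac{1}{2} + Y^{2}\right) + 237 = \frac{475}{2} + Y^{2}$)
$\frac{1}{d{\left(21 - c{\left(11,j{\left(5 \right)} \right)} \right)}} = \frac{1}{\frac{475}{2} + \left(21 - \left(5 - 11\right)\right)^{2}} = \frac{1}{\frac{475}{2} + \left(21 - -6\right)^{2}} = \frac{1}{\frac{475}{2} + \left(21 + 6\right)^{2}} = \frac{1}{\frac{475}{2} + 27^{2}} = \frac{1}{\frac{475}{2} + 729} = \frac{1}{\frac{1933}{2}} = \frac{2}{1933}$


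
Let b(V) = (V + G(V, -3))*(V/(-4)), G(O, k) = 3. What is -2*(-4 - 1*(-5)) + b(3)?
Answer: -13/2 ≈ -6.5000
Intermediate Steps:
b(V) = -V*(3 + V)/4 (b(V) = (V + 3)*(V/(-4)) = (3 + V)*(V*(-¼)) = (3 + V)*(-V/4) = -V*(3 + V)/4)
-2*(-4 - 1*(-5)) + b(3) = -2*(-4 - 1*(-5)) - ¼*3*(3 + 3) = -2*(-4 + 5) - ¼*3*6 = -2*1 - 9/2 = -2 - 9/2 = -13/2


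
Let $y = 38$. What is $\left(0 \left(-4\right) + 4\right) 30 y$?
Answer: $4560$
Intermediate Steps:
$\left(0 \left(-4\right) + 4\right) 30 y = \left(0 \left(-4\right) + 4\right) 30 \cdot 38 = \left(0 + 4\right) 30 \cdot 38 = 4 \cdot 30 \cdot 38 = 120 \cdot 38 = 4560$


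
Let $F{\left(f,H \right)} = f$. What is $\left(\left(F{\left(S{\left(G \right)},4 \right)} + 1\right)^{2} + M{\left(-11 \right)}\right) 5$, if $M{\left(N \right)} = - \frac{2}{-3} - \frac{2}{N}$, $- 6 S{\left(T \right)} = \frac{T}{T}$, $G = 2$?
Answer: $\frac{3055}{396} \approx 7.7146$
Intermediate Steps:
$S{\left(T \right)} = - \frac{1}{6}$ ($S{\left(T \right)} = - \frac{T \frac{1}{T}}{6} = \left(- \frac{1}{6}\right) 1 = - \frac{1}{6}$)
$M{\left(N \right)} = \frac{2}{3} - \frac{2}{N}$ ($M{\left(N \right)} = \left(-2\right) \left(- \frac{1}{3}\right) - \frac{2}{N} = \frac{2}{3} - \frac{2}{N}$)
$\left(\left(F{\left(S{\left(G \right)},4 \right)} + 1\right)^{2} + M{\left(-11 \right)}\right) 5 = \left(\left(- \frac{1}{6} + 1\right)^{2} + \left(\frac{2}{3} - \frac{2}{-11}\right)\right) 5 = \left(\left(\frac{5}{6}\right)^{2} + \left(\frac{2}{3} - - \frac{2}{11}\right)\right) 5 = \left(\frac{25}{36} + \left(\frac{2}{3} + \frac{2}{11}\right)\right) 5 = \left(\frac{25}{36} + \frac{28}{33}\right) 5 = \frac{611}{396} \cdot 5 = \frac{3055}{396}$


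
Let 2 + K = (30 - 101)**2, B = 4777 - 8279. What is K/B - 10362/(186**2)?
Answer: -8775707/5048133 ≈ -1.7384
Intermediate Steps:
B = -3502
K = 5039 (K = -2 + (30 - 101)**2 = -2 + (-71)**2 = -2 + 5041 = 5039)
K/B - 10362/(186**2) = 5039/(-3502) - 10362/(186**2) = 5039*(-1/3502) - 10362/34596 = -5039/3502 - 10362*1/34596 = -5039/3502 - 1727/5766 = -8775707/5048133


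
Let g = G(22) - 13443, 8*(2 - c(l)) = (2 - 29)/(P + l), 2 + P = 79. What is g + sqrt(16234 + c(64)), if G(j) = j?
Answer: -13421 + 3*sqrt(63760670)/188 ≈ -13294.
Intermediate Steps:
P = 77 (P = -2 + 79 = 77)
c(l) = 2 + 27/(8*(77 + l)) (c(l) = 2 - (2 - 29)/(8*(77 + l)) = 2 - (-27)/(8*(77 + l)) = 2 + 27/(8*(77 + l)))
g = -13421 (g = 22 - 13443 = -13421)
g + sqrt(16234 + c(64)) = -13421 + sqrt(16234 + (1259 + 16*64)/(8*(77 + 64))) = -13421 + sqrt(16234 + (1/8)*(1259 + 1024)/141) = -13421 + sqrt(16234 + (1/8)*(1/141)*2283) = -13421 + sqrt(16234 + 761/376) = -13421 + sqrt(6104745/376) = -13421 + 3*sqrt(63760670)/188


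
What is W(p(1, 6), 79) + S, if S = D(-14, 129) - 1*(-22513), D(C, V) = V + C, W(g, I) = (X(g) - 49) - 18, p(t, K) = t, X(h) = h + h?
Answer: 22563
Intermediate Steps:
X(h) = 2*h
W(g, I) = -67 + 2*g (W(g, I) = (2*g - 49) - 18 = (-49 + 2*g) - 18 = -67 + 2*g)
D(C, V) = C + V
S = 22628 (S = (-14 + 129) - 1*(-22513) = 115 + 22513 = 22628)
W(p(1, 6), 79) + S = (-67 + 2*1) + 22628 = (-67 + 2) + 22628 = -65 + 22628 = 22563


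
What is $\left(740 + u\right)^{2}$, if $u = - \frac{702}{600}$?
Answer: $\frac{5458697689}{10000} \approx 5.4587 \cdot 10^{5}$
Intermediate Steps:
$u = - \frac{117}{100}$ ($u = \left(-702\right) \frac{1}{600} = - \frac{117}{100} \approx -1.17$)
$\left(740 + u\right)^{2} = \left(740 - \frac{117}{100}\right)^{2} = \left(\frac{73883}{100}\right)^{2} = \frac{5458697689}{10000}$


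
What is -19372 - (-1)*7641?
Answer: -11731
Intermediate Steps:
-19372 - (-1)*7641 = -19372 - 1*(-7641) = -19372 + 7641 = -11731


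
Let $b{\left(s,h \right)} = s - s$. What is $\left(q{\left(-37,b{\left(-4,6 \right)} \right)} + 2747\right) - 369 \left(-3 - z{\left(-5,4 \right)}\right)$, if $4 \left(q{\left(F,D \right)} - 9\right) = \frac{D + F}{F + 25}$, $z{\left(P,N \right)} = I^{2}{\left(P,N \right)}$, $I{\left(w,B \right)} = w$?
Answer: $\frac{628261}{48} \approx 13089.0$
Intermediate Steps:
$b{\left(s,h \right)} = 0$
$z{\left(P,N \right)} = P^{2}$
$q{\left(F,D \right)} = 9 + \frac{D + F}{4 \left(25 + F\right)}$ ($q{\left(F,D \right)} = 9 + \frac{\left(D + F\right) \frac{1}{F + 25}}{4} = 9 + \frac{\left(D + F\right) \frac{1}{25 + F}}{4} = 9 + \frac{\frac{1}{25 + F} \left(D + F\right)}{4} = 9 + \frac{D + F}{4 \left(25 + F\right)}$)
$\left(q{\left(-37,b{\left(-4,6 \right)} \right)} + 2747\right) - 369 \left(-3 - z{\left(-5,4 \right)}\right) = \left(\frac{900 + 0 + 37 \left(-37\right)}{4 \left(25 - 37\right)} + 2747\right) - 369 \left(-3 - \left(-5\right)^{2}\right) = \left(\frac{900 + 0 - 1369}{4 \left(-12\right)} + 2747\right) - 369 \left(-3 - 25\right) = \left(\frac{1}{4} \left(- \frac{1}{12}\right) \left(-469\right) + 2747\right) - 369 \left(-3 - 25\right) = \left(\frac{469}{48} + 2747\right) - -10332 = \frac{132325}{48} + 10332 = \frac{628261}{48}$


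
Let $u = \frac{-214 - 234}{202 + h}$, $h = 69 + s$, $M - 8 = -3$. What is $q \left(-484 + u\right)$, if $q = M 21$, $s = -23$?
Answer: $- \frac{1581300}{31} \approx -51010.0$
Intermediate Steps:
$M = 5$ ($M = 8 - 3 = 5$)
$h = 46$ ($h = 69 - 23 = 46$)
$q = 105$ ($q = 5 \cdot 21 = 105$)
$u = - \frac{56}{31}$ ($u = \frac{-214 - 234}{202 + 46} = - \frac{448}{248} = \left(-448\right) \frac{1}{248} = - \frac{56}{31} \approx -1.8065$)
$q \left(-484 + u\right) = 105 \left(-484 - \frac{56}{31}\right) = 105 \left(- \frac{15060}{31}\right) = - \frac{1581300}{31}$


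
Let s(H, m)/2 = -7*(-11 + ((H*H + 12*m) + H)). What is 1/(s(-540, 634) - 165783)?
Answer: -1/4346981 ≈ -2.3004e-7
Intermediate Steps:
s(H, m) = 154 - 168*m - 14*H - 14*H² (s(H, m) = 2*(-7*(-11 + ((H*H + 12*m) + H))) = 2*(-7*(-11 + ((H² + 12*m) + H))) = 2*(-7*(-11 + (H + H² + 12*m))) = 2*(-7*(-11 + H + H² + 12*m)) = 2*(77 - 84*m - 7*H - 7*H²) = 154 - 168*m - 14*H - 14*H²)
1/(s(-540, 634) - 165783) = 1/((154 - 168*634 - 14*(-540) - 14*(-540)²) - 165783) = 1/((154 - 106512 + 7560 - 14*291600) - 165783) = 1/((154 - 106512 + 7560 - 4082400) - 165783) = 1/(-4181198 - 165783) = 1/(-4346981) = -1/4346981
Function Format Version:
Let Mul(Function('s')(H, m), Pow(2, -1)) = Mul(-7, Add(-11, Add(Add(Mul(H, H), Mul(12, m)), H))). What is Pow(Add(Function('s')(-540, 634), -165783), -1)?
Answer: Rational(-1, 4346981) ≈ -2.3004e-7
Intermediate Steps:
Function('s')(H, m) = Add(154, Mul(-168, m), Mul(-14, H), Mul(-14, Pow(H, 2))) (Function('s')(H, m) = Mul(2, Mul(-7, Add(-11, Add(Add(Mul(H, H), Mul(12, m)), H)))) = Mul(2, Mul(-7, Add(-11, Add(Add(Pow(H, 2), Mul(12, m)), H)))) = Mul(2, Mul(-7, Add(-11, Add(H, Pow(H, 2), Mul(12, m))))) = Mul(2, Mul(-7, Add(-11, H, Pow(H, 2), Mul(12, m)))) = Mul(2, Add(77, Mul(-84, m), Mul(-7, H), Mul(-7, Pow(H, 2)))) = Add(154, Mul(-168, m), Mul(-14, H), Mul(-14, Pow(H, 2))))
Pow(Add(Function('s')(-540, 634), -165783), -1) = Pow(Add(Add(154, Mul(-168, 634), Mul(-14, -540), Mul(-14, Pow(-540, 2))), -165783), -1) = Pow(Add(Add(154, -106512, 7560, Mul(-14, 291600)), -165783), -1) = Pow(Add(Add(154, -106512, 7560, -4082400), -165783), -1) = Pow(Add(-4181198, -165783), -1) = Pow(-4346981, -1) = Rational(-1, 4346981)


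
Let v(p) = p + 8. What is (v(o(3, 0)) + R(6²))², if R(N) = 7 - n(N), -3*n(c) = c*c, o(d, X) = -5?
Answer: 195364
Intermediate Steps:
v(p) = 8 + p
n(c) = -c²/3 (n(c) = -c*c/3 = -c²/3)
R(N) = 7 + N²/3 (R(N) = 7 - (-1)*N²/3 = 7 + N²/3)
(v(o(3, 0)) + R(6²))² = ((8 - 5) + (7 + (6²)²/3))² = (3 + (7 + (⅓)*36²))² = (3 + (7 + (⅓)*1296))² = (3 + (7 + 432))² = (3 + 439)² = 442² = 195364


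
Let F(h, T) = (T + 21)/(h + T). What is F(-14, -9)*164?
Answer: -1968/23 ≈ -85.565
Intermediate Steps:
F(h, T) = (21 + T)/(T + h)
F(-14, -9)*164 = ((21 - 9)/(-9 - 14))*164 = (12/(-23))*164 = -1/23*12*164 = -12/23*164 = -1968/23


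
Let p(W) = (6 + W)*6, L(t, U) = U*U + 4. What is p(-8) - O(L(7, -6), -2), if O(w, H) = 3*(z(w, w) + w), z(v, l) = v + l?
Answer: -372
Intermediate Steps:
z(v, l) = l + v
L(t, U) = 4 + U² (L(t, U) = U² + 4 = 4 + U²)
p(W) = 36 + 6*W
O(w, H) = 9*w (O(w, H) = 3*((w + w) + w) = 3*(2*w + w) = 3*(3*w) = 9*w)
p(-8) - O(L(7, -6), -2) = (36 + 6*(-8)) - 9*(4 + (-6)²) = (36 - 48) - 9*(4 + 36) = -12 - 9*40 = -12 - 1*360 = -12 - 360 = -372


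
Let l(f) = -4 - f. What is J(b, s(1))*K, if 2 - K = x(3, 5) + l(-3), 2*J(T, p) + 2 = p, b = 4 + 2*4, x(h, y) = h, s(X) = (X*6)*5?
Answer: 0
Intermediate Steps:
s(X) = 30*X (s(X) = (6*X)*5 = 30*X)
b = 12 (b = 4 + 8 = 12)
J(T, p) = -1 + p/2
K = 0 (K = 2 - (3 + (-4 - 1*(-3))) = 2 - (3 + (-4 + 3)) = 2 - (3 - 1) = 2 - 1*2 = 2 - 2 = 0)
J(b, s(1))*K = (-1 + (30*1)/2)*0 = (-1 + (½)*30)*0 = (-1 + 15)*0 = 14*0 = 0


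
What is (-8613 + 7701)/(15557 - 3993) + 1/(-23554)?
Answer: -5373203/68094614 ≈ -0.078908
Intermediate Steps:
(-8613 + 7701)/(15557 - 3993) + 1/(-23554) = -912/11564 - 1/23554 = -912*1/11564 - 1/23554 = -228/2891 - 1/23554 = -5373203/68094614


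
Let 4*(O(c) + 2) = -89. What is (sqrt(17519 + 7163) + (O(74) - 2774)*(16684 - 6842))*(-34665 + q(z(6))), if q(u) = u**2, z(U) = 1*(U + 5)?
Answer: 951354765816 - 34544*sqrt(24682) ≈ 9.5135e+11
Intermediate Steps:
O(c) = -97/4 (O(c) = -2 + (1/4)*(-89) = -2 - 89/4 = -97/4)
z(U) = 5 + U (z(U) = 1*(5 + U) = 5 + U)
(sqrt(17519 + 7163) + (O(74) - 2774)*(16684 - 6842))*(-34665 + q(z(6))) = (sqrt(17519 + 7163) + (-97/4 - 2774)*(16684 - 6842))*(-34665 + (5 + 6)**2) = (sqrt(24682) - 11193/4*9842)*(-34665 + 11**2) = (sqrt(24682) - 55080753/2)*(-34665 + 121) = (-55080753/2 + sqrt(24682))*(-34544) = 951354765816 - 34544*sqrt(24682)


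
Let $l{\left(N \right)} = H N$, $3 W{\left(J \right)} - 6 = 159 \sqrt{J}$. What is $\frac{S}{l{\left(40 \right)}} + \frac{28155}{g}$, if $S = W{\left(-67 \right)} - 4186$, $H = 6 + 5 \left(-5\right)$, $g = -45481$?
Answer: $\frac{21111838}{4320695} - \frac{53 i \sqrt{67}}{760} \approx 4.8862 - 0.57082 i$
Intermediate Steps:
$H = -19$ ($H = 6 - 25 = -19$)
$W{\left(J \right)} = 2 + 53 \sqrt{J}$ ($W{\left(J \right)} = 2 + \frac{159 \sqrt{J}}{3} = 2 + 53 \sqrt{J}$)
$S = -4184 + 53 i \sqrt{67}$ ($S = \left(2 + 53 \sqrt{-67}\right) - 4186 = \left(2 + 53 i \sqrt{67}\right) - 4186 = -4184 + 53 i \sqrt{67} \approx -4184.0 + 433.82 i$)
$l{\left(N \right)} = - 19 N$
$\frac{S}{l{\left(40 \right)}} + \frac{28155}{g} = \frac{-4184 + 53 i \sqrt{67}}{\left(-19\right) 40} + \frac{28155}{-45481} = \frac{-4184 + 53 i \sqrt{67}}{-760} + 28155 \left(- \frac{1}{45481}\right) = \left(-4184 + 53 i \sqrt{67}\right) \left(- \frac{1}{760}\right) - \frac{28155}{45481} = \left(\frac{523}{95} - \frac{53 i \sqrt{67}}{760}\right) - \frac{28155}{45481} = \frac{21111838}{4320695} - \frac{53 i \sqrt{67}}{760}$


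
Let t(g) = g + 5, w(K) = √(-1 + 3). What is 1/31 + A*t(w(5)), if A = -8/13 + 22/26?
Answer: 478/403 + 3*√2/13 ≈ 1.5125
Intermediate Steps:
w(K) = √2
A = 3/13 (A = -8*1/13 + 22*(1/26) = -8/13 + 11/13 = 3/13 ≈ 0.23077)
t(g) = 5 + g
1/31 + A*t(w(5)) = 1/31 + 3*(5 + √2)/13 = 1/31 + (15/13 + 3*√2/13) = 478/403 + 3*√2/13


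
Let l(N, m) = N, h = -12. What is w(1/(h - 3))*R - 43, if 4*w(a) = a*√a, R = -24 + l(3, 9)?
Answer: -43 + 7*I*√15/300 ≈ -43.0 + 0.09037*I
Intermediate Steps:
R = -21 (R = -24 + 3 = -21)
w(a) = a^(3/2)/4 (w(a) = (a*√a)/4 = a^(3/2)/4)
w(1/(h - 3))*R - 43 = ((1/(-12 - 3))^(3/2)/4)*(-21) - 43 = ((1/(-15))^(3/2)/4)*(-21) - 43 = ((-1/15)^(3/2)/4)*(-21) - 43 = ((-I*√15/225)/4)*(-21) - 43 = -I*√15/900*(-21) - 43 = 7*I*√15/300 - 43 = -43 + 7*I*√15/300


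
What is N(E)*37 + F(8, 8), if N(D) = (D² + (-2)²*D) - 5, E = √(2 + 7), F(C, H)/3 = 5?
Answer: 607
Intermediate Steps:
F(C, H) = 15 (F(C, H) = 3*5 = 15)
E = 3 (E = √9 = 3)
N(D) = -5 + D² + 4*D (N(D) = (D² + 4*D) - 5 = -5 + D² + 4*D)
N(E)*37 + F(8, 8) = (-5 + 3² + 4*3)*37 + 15 = (-5 + 9 + 12)*37 + 15 = 16*37 + 15 = 592 + 15 = 607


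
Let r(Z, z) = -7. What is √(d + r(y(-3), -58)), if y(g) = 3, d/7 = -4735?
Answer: 8*I*√518 ≈ 182.08*I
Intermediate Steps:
d = -33145 (d = 7*(-4735) = -33145)
√(d + r(y(-3), -58)) = √(-33145 - 7) = √(-33152) = 8*I*√518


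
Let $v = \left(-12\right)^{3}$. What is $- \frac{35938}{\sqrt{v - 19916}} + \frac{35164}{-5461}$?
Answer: $- \frac{35164}{5461} + \frac{2567 i \sqrt{5411}}{773} \approx -6.4391 + 244.28 i$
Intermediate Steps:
$v = -1728$
$- \frac{35938}{\sqrt{v - 19916}} + \frac{35164}{-5461} = - \frac{35938}{\sqrt{-1728 - 19916}} + \frac{35164}{-5461} = - \frac{35938}{\sqrt{-21644}} + 35164 \left(- \frac{1}{5461}\right) = - \frac{35938}{2 i \sqrt{5411}} - \frac{35164}{5461} = - 35938 \left(- \frac{i \sqrt{5411}}{10822}\right) - \frac{35164}{5461} = \frac{2567 i \sqrt{5411}}{773} - \frac{35164}{5461} = - \frac{35164}{5461} + \frac{2567 i \sqrt{5411}}{773}$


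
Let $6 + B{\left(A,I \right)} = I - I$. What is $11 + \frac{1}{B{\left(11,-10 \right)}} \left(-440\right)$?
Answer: $\frac{253}{3} \approx 84.333$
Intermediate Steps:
$B{\left(A,I \right)} = -6$ ($B{\left(A,I \right)} = -6 + \left(I - I\right) = -6 + 0 = -6$)
$11 + \frac{1}{B{\left(11,-10 \right)}} \left(-440\right) = 11 + \frac{1}{-6} \left(-440\right) = 11 - - \frac{220}{3} = 11 + \frac{220}{3} = \frac{253}{3}$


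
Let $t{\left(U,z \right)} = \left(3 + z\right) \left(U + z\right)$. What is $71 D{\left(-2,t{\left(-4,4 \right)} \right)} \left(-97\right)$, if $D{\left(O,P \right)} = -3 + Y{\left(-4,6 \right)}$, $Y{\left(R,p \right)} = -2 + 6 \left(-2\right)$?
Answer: $117079$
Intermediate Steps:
$Y{\left(R,p \right)} = -14$ ($Y{\left(R,p \right)} = -2 - 12 = -14$)
$D{\left(O,P \right)} = -17$ ($D{\left(O,P \right)} = -3 - 14 = -17$)
$71 D{\left(-2,t{\left(-4,4 \right)} \right)} \left(-97\right) = 71 \left(-17\right) \left(-97\right) = \left(-1207\right) \left(-97\right) = 117079$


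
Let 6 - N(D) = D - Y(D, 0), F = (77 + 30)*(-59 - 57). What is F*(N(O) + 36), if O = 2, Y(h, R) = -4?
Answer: -446832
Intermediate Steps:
F = -12412 (F = 107*(-116) = -12412)
N(D) = 2 - D (N(D) = 6 - (D - 1*(-4)) = 6 - (D + 4) = 6 - (4 + D) = 6 + (-4 - D) = 2 - D)
F*(N(O) + 36) = -12412*((2 - 1*2) + 36) = -12412*((2 - 2) + 36) = -12412*(0 + 36) = -12412*36 = -446832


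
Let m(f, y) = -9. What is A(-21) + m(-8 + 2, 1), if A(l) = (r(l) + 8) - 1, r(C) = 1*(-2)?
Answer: -4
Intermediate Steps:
r(C) = -2
A(l) = 5 (A(l) = (-2 + 8) - 1 = 6 - 1 = 5)
A(-21) + m(-8 + 2, 1) = 5 - 9 = -4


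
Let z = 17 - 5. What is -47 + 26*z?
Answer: 265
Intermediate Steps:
z = 12
-47 + 26*z = -47 + 26*12 = -47 + 312 = 265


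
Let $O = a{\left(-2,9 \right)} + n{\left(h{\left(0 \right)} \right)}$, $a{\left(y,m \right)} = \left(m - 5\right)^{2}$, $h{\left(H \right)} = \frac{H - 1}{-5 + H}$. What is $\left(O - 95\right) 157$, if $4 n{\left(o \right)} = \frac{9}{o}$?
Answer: $- \frac{42547}{4} \approx -10637.0$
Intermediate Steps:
$h{\left(H \right)} = \frac{-1 + H}{-5 + H}$
$a{\left(y,m \right)} = \left(-5 + m\right)^{2}$
$n{\left(o \right)} = \frac{9}{4 o}$ ($n{\left(o \right)} = \frac{9 \frac{1}{o}}{4} = \frac{9}{4 o}$)
$O = \frac{109}{4}$ ($O = \left(-5 + 9\right)^{2} + \frac{9}{4 \frac{-1 + 0}{-5 + 0}} = 4^{2} + \frac{9}{4 \frac{1}{-5} \left(-1\right)} = 16 + \frac{9}{4 \left(\left(- \frac{1}{5}\right) \left(-1\right)\right)} = 16 + \frac{9 \frac{1}{\frac{1}{5}}}{4} = 16 + \frac{9}{4} \cdot 5 = 16 + \frac{45}{4} = \frac{109}{4} \approx 27.25$)
$\left(O - 95\right) 157 = \left(\frac{109}{4} - 95\right) 157 = \left(- \frac{271}{4}\right) 157 = - \frac{42547}{4}$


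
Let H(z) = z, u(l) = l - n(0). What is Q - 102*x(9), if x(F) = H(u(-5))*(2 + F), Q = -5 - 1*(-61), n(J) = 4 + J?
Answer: 10154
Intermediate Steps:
u(l) = -4 + l (u(l) = l - (4 + 0) = l - 1*4 = l - 4 = -4 + l)
Q = 56 (Q = -5 + 61 = 56)
x(F) = -18 - 9*F (x(F) = (-4 - 5)*(2 + F) = -9*(2 + F) = -18 - 9*F)
Q - 102*x(9) = 56 - 102*(-18 - 9*9) = 56 - 102*(-18 - 81) = 56 - 102*(-99) = 56 + 10098 = 10154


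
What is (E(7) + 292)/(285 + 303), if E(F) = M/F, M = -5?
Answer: 2039/4116 ≈ 0.49538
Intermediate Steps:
E(F) = -5/F
(E(7) + 292)/(285 + 303) = (-5/7 + 292)/(285 + 303) = (-5*⅐ + 292)/588 = (-5/7 + 292)*(1/588) = (2039/7)*(1/588) = 2039/4116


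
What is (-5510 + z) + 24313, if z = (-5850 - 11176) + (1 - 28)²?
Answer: 2506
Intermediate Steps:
z = -16297 (z = -17026 + (-27)² = -17026 + 729 = -16297)
(-5510 + z) + 24313 = (-5510 - 16297) + 24313 = -21807 + 24313 = 2506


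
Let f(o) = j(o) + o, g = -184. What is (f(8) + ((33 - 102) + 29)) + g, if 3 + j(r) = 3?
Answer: -216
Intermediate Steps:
j(r) = 0 (j(r) = -3 + 3 = 0)
f(o) = o (f(o) = 0 + o = o)
(f(8) + ((33 - 102) + 29)) + g = (8 + ((33 - 102) + 29)) - 184 = (8 + (-69 + 29)) - 184 = (8 - 40) - 184 = -32 - 184 = -216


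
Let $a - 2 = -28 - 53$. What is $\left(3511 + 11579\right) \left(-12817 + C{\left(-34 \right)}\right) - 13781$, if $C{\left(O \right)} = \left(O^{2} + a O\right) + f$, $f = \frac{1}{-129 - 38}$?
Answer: $- \frac{22619585767}{167} \approx -1.3545 \cdot 10^{8}$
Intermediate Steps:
$f = - \frac{1}{167}$ ($f = \frac{1}{-167} = - \frac{1}{167} \approx -0.005988$)
$a = -79$ ($a = 2 - 81 = -79$)
$C{\left(O \right)} = - \frac{1}{167} + O^{2} - 79 O$ ($C{\left(O \right)} = \left(O^{2} - 79 O\right) - \frac{1}{167} = - \frac{1}{167} + O^{2} - 79 O$)
$\left(3511 + 11579\right) \left(-12817 + C{\left(-34 \right)}\right) - 13781 = \left(3511 + 11579\right) \left(-12817 - \left(- \frac{448561}{167} - 1156\right)\right) - 13781 = 15090 \left(-12817 + \left(- \frac{1}{167} + 1156 + 2686\right)\right) - 13781 = 15090 \left(-12817 + \frac{641613}{167}\right) - 13781 = 15090 \left(- \frac{1498826}{167}\right) - 13781 = - \frac{22617284340}{167} - 13781 = - \frac{22619585767}{167}$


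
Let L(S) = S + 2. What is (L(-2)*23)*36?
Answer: 0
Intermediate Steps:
L(S) = 2 + S
(L(-2)*23)*36 = ((2 - 2)*23)*36 = (0*23)*36 = 0*36 = 0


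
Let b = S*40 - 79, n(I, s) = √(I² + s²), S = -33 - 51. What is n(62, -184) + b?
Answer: -3439 + 10*√377 ≈ -3244.8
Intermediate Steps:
S = -84
b = -3439 (b = -84*40 - 79 = -3360 - 79 = -3439)
n(62, -184) + b = √(62² + (-184)²) - 3439 = √(3844 + 33856) - 3439 = √37700 - 3439 = 10*√377 - 3439 = -3439 + 10*√377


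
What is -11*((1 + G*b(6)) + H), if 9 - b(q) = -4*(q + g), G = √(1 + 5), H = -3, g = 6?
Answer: 22 - 627*√6 ≈ -1513.8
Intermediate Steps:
G = √6 ≈ 2.4495
b(q) = 33 + 4*q (b(q) = 9 - (-4)*(q + 6) = 9 - (-4)*(6 + q) = 9 - (-24 - 4*q) = 9 + (24 + 4*q) = 33 + 4*q)
-11*((1 + G*b(6)) + H) = -11*((1 + √6*(33 + 4*6)) - 3) = -11*((1 + √6*(33 + 24)) - 3) = -11*((1 + √6*57) - 3) = -11*((1 + 57*√6) - 3) = -11*(-2 + 57*√6) = 22 - 627*√6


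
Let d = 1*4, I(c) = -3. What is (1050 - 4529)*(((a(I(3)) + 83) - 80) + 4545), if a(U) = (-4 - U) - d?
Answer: -15805097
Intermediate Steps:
d = 4
a(U) = -8 - U (a(U) = (-4 - U) - 1*4 = (-4 - U) - 4 = -8 - U)
(1050 - 4529)*(((a(I(3)) + 83) - 80) + 4545) = (1050 - 4529)*((((-8 - 1*(-3)) + 83) - 80) + 4545) = -3479*((((-8 + 3) + 83) - 80) + 4545) = -3479*(((-5 + 83) - 80) + 4545) = -3479*((78 - 80) + 4545) = -3479*(-2 + 4545) = -3479*4543 = -15805097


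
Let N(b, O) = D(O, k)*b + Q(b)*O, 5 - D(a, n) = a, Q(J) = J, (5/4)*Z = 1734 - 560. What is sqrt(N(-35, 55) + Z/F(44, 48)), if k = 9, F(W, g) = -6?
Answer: I*sqrt(74595)/15 ≈ 18.208*I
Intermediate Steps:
Z = 4696/5 (Z = 4*(1734 - 560)/5 = (4/5)*1174 = 4696/5 ≈ 939.20)
D(a, n) = 5 - a
N(b, O) = O*b + b*(5 - O) (N(b, O) = (5 - O)*b + b*O = b*(5 - O) + O*b = O*b + b*(5 - O))
sqrt(N(-35, 55) + Z/F(44, 48)) = sqrt(5*(-35) + (4696/5)/(-6)) = sqrt(-175 + (4696/5)*(-1/6)) = sqrt(-175 - 2348/15) = sqrt(-4973/15) = I*sqrt(74595)/15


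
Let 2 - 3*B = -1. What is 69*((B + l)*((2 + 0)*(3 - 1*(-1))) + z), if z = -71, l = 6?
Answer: -1035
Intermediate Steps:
B = 1 (B = 2/3 - 1/3*(-1) = 2/3 + 1/3 = 1)
69*((B + l)*((2 + 0)*(3 - 1*(-1))) + z) = 69*((1 + 6)*((2 + 0)*(3 - 1*(-1))) - 71) = 69*(7*(2*(3 + 1)) - 71) = 69*(7*(2*4) - 71) = 69*(7*8 - 71) = 69*(56 - 71) = 69*(-15) = -1035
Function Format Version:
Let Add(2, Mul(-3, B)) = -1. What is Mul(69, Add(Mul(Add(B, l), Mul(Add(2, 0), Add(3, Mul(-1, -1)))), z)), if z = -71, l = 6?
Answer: -1035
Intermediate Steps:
B = 1 (B = Add(Rational(2, 3), Mul(Rational(-1, 3), -1)) = Add(Rational(2, 3), Rational(1, 3)) = 1)
Mul(69, Add(Mul(Add(B, l), Mul(Add(2, 0), Add(3, Mul(-1, -1)))), z)) = Mul(69, Add(Mul(Add(1, 6), Mul(Add(2, 0), Add(3, Mul(-1, -1)))), -71)) = Mul(69, Add(Mul(7, Mul(2, Add(3, 1))), -71)) = Mul(69, Add(Mul(7, Mul(2, 4)), -71)) = Mul(69, Add(Mul(7, 8), -71)) = Mul(69, Add(56, -71)) = Mul(69, -15) = -1035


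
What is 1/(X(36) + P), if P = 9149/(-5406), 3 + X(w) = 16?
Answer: 5406/61129 ≈ 0.088436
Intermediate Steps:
X(w) = 13 (X(w) = -3 + 16 = 13)
P = -9149/5406 (P = 9149*(-1/5406) = -9149/5406 ≈ -1.6924)
1/(X(36) + P) = 1/(13 - 9149/5406) = 1/(61129/5406) = 5406/61129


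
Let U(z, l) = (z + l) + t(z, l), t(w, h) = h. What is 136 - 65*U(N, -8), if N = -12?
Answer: 1956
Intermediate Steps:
U(z, l) = z + 2*l (U(z, l) = (z + l) + l = (l + z) + l = z + 2*l)
136 - 65*U(N, -8) = 136 - 65*(-12 + 2*(-8)) = 136 - 65*(-12 - 16) = 136 - 65*(-28) = 136 + 1820 = 1956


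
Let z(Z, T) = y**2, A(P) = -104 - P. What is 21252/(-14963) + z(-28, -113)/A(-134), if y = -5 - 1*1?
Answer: -16482/74815 ≈ -0.22030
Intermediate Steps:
y = -6 (y = -5 - 1 = -6)
z(Z, T) = 36 (z(Z, T) = (-6)**2 = 36)
21252/(-14963) + z(-28, -113)/A(-134) = 21252/(-14963) + 36/(-104 - 1*(-134)) = 21252*(-1/14963) + 36/(-104 + 134) = -21252/14963 + 36/30 = -21252/14963 + 36*(1/30) = -21252/14963 + 6/5 = -16482/74815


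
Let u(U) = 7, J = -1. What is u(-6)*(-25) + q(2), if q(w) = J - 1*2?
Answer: -178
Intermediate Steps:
q(w) = -3 (q(w) = -1 - 1*2 = -1 - 2 = -3)
u(-6)*(-25) + q(2) = 7*(-25) - 3 = -175 - 3 = -178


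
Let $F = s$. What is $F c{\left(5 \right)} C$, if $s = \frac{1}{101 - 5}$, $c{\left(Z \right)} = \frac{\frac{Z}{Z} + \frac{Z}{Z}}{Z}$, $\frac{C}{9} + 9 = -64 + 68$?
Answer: $- \frac{3}{16} \approx -0.1875$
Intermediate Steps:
$C = -45$ ($C = -81 + 9 \left(-64 + 68\right) = -81 + 9 \cdot 4 = -81 + 36 = -45$)
$c{\left(Z \right)} = \frac{2}{Z}$ ($c{\left(Z \right)} = \frac{1 + 1}{Z} = \frac{2}{Z}$)
$s = \frac{1}{96} \approx 0.010417$
$F = \frac{1}{96} \approx 0.010417$
$F c{\left(5 \right)} C = \frac{2 \cdot \frac{1}{5}}{96} \left(-45\right) = \frac{1}{96} \cdot \frac{2}{5} \left(-45\right) = \frac{1}{240} \left(-45\right) = - \frac{3}{16}$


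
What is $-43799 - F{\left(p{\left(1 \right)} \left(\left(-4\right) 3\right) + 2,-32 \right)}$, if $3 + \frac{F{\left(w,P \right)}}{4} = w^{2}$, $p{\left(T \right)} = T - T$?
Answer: $-43803$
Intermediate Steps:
$p{\left(T \right)} = 0$
$F{\left(w,P \right)} = -12 + 4 w^{2}$
$-43799 - F{\left(p{\left(1 \right)} \left(\left(-4\right) 3\right) + 2,-32 \right)} = -43799 - \left(-12 + 4 \left(0 \left(\left(-4\right) 3\right) + 2\right)^{2}\right) = -43799 - \left(-12 + 4 \left(0 \left(-12\right) + 2\right)^{2}\right) = -43799 - \left(-12 + 4 \left(0 + 2\right)^{2}\right) = -43799 - \left(-12 + 4 \cdot 2^{2}\right) = -43799 - \left(-12 + 4 \cdot 4\right) = -43799 - \left(-12 + 16\right) = -43799 - 4 = -43803$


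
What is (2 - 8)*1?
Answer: -6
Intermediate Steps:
(2 - 8)*1 = -6*1 = -6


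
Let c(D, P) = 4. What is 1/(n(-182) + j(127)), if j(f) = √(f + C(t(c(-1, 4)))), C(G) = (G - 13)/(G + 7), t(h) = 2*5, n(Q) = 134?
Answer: 1139/151548 - 7*√187/151548 ≈ 0.0068841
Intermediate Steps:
t(h) = 10
C(G) = (-13 + G)/(7 + G)
j(f) = √(-3/17 + f) (j(f) = √(f + (-13 + 10)/(7 + 10)) = √(f - 3/17) = √(-3/17 + f))
1/(n(-182) + j(127)) = 1/(134 + √(-51 + 289*127)/17) = 1/(134 + √(-51 + 36703)/17) = 1/(134 + √36652/17) = 1/(134 + (14*√187)/17) = 1/(134 + 14*√187/17)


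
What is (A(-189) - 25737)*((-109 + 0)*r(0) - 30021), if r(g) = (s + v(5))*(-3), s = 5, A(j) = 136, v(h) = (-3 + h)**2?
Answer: 693223878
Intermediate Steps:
r(g) = -27 (r(g) = (5 + (-3 + 5)**2)*(-3) = (5 + 2**2)*(-3) = (5 + 4)*(-3) = 9*(-3) = -27)
(A(-189) - 25737)*((-109 + 0)*r(0) - 30021) = (136 - 25737)*((-109 + 0)*(-27) - 30021) = -25601*(-109*(-27) - 30021) = -25601*(2943 - 30021) = -25601*(-27078) = 693223878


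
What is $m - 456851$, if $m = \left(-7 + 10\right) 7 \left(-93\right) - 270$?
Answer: $-459074$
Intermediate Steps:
$m = -2223$ ($m = 3 \cdot 7 \left(-93\right) - 270 = 21 \left(-93\right) - 270 = -1953 - 270 = -2223$)
$m - 456851 = -2223 - 456851 = -459074$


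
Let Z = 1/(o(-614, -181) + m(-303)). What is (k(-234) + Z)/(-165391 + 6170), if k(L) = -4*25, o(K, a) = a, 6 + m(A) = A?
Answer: 49001/78018290 ≈ 0.00062807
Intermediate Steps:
m(A) = -6 + A
k(L) = -100
Z = -1/490 (Z = 1/(-181 + (-6 - 303)) = 1/(-181 - 309) = 1/(-490) = -1/490 ≈ -0.0020408)
(k(-234) + Z)/(-165391 + 6170) = (-100 - 1/490)/(-165391 + 6170) = -49001/490/(-159221) = -49001/490*(-1/159221) = 49001/78018290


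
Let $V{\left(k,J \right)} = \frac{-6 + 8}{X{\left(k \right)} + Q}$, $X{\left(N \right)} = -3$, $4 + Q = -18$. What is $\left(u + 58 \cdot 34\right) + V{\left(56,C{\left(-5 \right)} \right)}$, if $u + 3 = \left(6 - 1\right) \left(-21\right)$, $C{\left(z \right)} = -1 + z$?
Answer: $\frac{46598}{25} \approx 1863.9$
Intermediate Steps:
$Q = -22$ ($Q = -4 - 18 = -22$)
$V{\left(k,J \right)} = - \frac{2}{25}$ ($V{\left(k,J \right)} = \frac{-6 + 8}{-3 - 22} = \frac{2}{-25} = 2 \left(- \frac{1}{25}\right) = - \frac{2}{25}$)
$u = -108$ ($u = -3 + \left(6 - 1\right) \left(-21\right) = -3 + 5 \left(-21\right) = -3 - 105 = -108$)
$\left(u + 58 \cdot 34\right) + V{\left(56,C{\left(-5 \right)} \right)} = \left(-108 + 58 \cdot 34\right) - \frac{2}{25} = \left(-108 + 1972\right) - \frac{2}{25} = 1864 - \frac{2}{25} = \frac{46598}{25}$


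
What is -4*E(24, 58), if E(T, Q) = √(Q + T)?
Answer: -4*√82 ≈ -36.222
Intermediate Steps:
-4*E(24, 58) = -4*√(58 + 24) = -4*√82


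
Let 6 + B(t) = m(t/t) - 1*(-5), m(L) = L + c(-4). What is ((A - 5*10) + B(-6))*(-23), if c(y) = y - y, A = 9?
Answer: 943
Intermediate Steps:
c(y) = 0
m(L) = L (m(L) = L + 0 = L)
B(t) = 0 (B(t) = -6 + (t/t - 1*(-5)) = -6 + (1 + 5) = -6 + 6 = 0)
((A - 5*10) + B(-6))*(-23) = ((9 - 5*10) + 0)*(-23) = ((9 - 50) + 0)*(-23) = (-41 + 0)*(-23) = -41*(-23) = 943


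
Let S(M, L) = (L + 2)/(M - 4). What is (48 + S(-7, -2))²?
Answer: 2304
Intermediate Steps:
S(M, L) = (2 + L)/(-4 + M)
(48 + S(-7, -2))² = (48 + (2 - 2)/(-4 - 7))² = (48 + 0/(-11))² = (48 - 1/11*0)² = (48 + 0)² = 48² = 2304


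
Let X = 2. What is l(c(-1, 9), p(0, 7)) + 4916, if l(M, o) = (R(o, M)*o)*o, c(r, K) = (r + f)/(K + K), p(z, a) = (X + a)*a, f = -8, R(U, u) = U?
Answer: 254963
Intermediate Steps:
p(z, a) = a*(2 + a) (p(z, a) = (2 + a)*a = a*(2 + a))
c(r, K) = (-8 + r)/(2*K) (c(r, K) = (r - 8)/(K + K) = (-8 + r)/((2*K)) = (-8 + r)*(1/(2*K)) = (-8 + r)/(2*K))
l(M, o) = o³ (l(M, o) = (o*o)*o = o²*o = o³)
l(c(-1, 9), p(0, 7)) + 4916 = (7*(2 + 7))³ + 4916 = (7*9)³ + 4916 = 63³ + 4916 = 250047 + 4916 = 254963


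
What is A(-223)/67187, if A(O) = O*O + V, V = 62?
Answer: 49791/67187 ≈ 0.74108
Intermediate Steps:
A(O) = 62 + O² (A(O) = O*O + 62 = O² + 62 = 62 + O²)
A(-223)/67187 = (62 + (-223)²)/67187 = (62 + 49729)*(1/67187) = 49791*(1/67187) = 49791/67187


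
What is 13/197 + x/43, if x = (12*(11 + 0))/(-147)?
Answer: 18723/415079 ≈ 0.045107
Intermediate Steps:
x = -44/49 (x = (12*11)*(-1/147) = 132*(-1/147) = -44/49 ≈ -0.89796)
13/197 + x/43 = 13/197 - 44/49/43 = 13*(1/197) - 44/49*1/43 = 13/197 - 44/2107 = 18723/415079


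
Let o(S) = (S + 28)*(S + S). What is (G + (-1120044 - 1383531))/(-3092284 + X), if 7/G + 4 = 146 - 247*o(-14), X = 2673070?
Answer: 242761653443/40649504724 ≈ 5.9721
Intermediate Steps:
o(S) = 2*S*(28 + S) (o(S) = (28 + S)*(2*S) = 2*S*(28 + S))
G = 7/96966 (G = 7/(-4 + (146 - 494*(-14)*(28 - 14))) = 7/(-4 + (146 - 494*(-14)*14)) = 7/(-4 + (146 - 247*(-392))) = 7/(-4 + (146 + 96824)) = 7/(-4 + 96970) = 7/96966 ≈ 7.2190e-5)
(G + (-1120044 - 1383531))/(-3092284 + X) = (7/96966 + (-1120044 - 1383531))/(-3092284 + 2673070) = (7/96966 - 2503575)/(-419214) = -242761653443/96966*(-1/419214) = 242761653443/40649504724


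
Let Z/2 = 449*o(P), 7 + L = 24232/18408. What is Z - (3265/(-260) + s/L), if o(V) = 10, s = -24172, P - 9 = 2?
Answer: 123969795/26156 ≈ 4739.6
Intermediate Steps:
P = 11 (P = 9 + 2 = 11)
L = -1006/177 (L = -7 + 24232/18408 = -7 + 24232*(1/18408) = -7 + 233/177 = -1006/177 ≈ -5.6836)
Z = 8980 (Z = 2*(449*10) = 2*4490 = 8980)
Z - (3265/(-260) + s/L) = 8980 - (3265/(-260) - 24172/(-1006/177)) = 8980 - (3265*(-1/260) - 24172*(-177/1006)) = 8980 - (-653/52 + 2139222/503) = 8980 - 1*110911085/26156 = 8980 - 110911085/26156 = 123969795/26156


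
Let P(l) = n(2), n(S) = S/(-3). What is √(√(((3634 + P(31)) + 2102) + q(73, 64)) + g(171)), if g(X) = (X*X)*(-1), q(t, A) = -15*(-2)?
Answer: √(-263169 + 12*√3243)/3 ≈ 170.78*I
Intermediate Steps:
n(S) = -S/3 (n(S) = S*(-⅓) = -S/3)
P(l) = -⅔ (P(l) = -⅓*2 = -⅔)
q(t, A) = 30
g(X) = -X² (g(X) = X²*(-1) = -X²)
√(√(((3634 + P(31)) + 2102) + q(73, 64)) + g(171)) = √(√(((3634 - ⅔) + 2102) + 30) - 1*171²) = √(√((10900/3 + 2102) + 30) - 1*29241) = √(√(17206/3 + 30) - 29241) = √(√(17296/3) - 29241) = √(4*√3243/3 - 29241) = √(-29241 + 4*√3243/3)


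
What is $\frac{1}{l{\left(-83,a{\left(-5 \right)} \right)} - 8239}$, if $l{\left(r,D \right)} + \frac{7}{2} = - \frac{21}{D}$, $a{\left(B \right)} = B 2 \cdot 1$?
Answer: $- \frac{5}{41202} \approx -0.00012135$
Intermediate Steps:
$a{\left(B \right)} = 2 B$ ($a{\left(B \right)} = 2 B 1 = 2 B$)
$l{\left(r,D \right)} = - \frac{7}{2} - \frac{21}{D}$
$\frac{1}{l{\left(-83,a{\left(-5 \right)} \right)} - 8239} = \frac{1}{\left(- \frac{7}{2} - \frac{21}{2 \left(-5\right)}\right) - 8239} = \frac{1}{\left(- \frac{7}{2} - \frac{21}{-10}\right) - 8239} = \frac{1}{\left(- \frac{7}{2} - - \frac{21}{10}\right) - 8239} = \frac{1}{\left(- \frac{7}{2} + \frac{21}{10}\right) - 8239} = \frac{1}{- \frac{7}{5} - 8239} = \frac{1}{- \frac{41202}{5}} = - \frac{5}{41202}$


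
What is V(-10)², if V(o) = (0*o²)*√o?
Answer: 0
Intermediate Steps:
V(o) = 0 (V(o) = 0*√o = 0)
V(-10)² = 0² = 0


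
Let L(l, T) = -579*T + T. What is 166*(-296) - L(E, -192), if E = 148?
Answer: -160112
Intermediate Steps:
L(l, T) = -578*T
166*(-296) - L(E, -192) = 166*(-296) - (-578)*(-192) = -49136 - 1*110976 = -49136 - 110976 = -160112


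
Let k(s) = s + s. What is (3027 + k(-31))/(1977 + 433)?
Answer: 593/482 ≈ 1.2303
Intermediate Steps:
k(s) = 2*s
(3027 + k(-31))/(1977 + 433) = (3027 + 2*(-31))/(1977 + 433) = (3027 - 62)/2410 = 2965*(1/2410) = 593/482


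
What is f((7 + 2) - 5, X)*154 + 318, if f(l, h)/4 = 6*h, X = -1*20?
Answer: -73602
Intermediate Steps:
X = -20
f(l, h) = 24*h (f(l, h) = 4*(6*h) = 24*h)
f((7 + 2) - 5, X)*154 + 318 = (24*(-20))*154 + 318 = -480*154 + 318 = -73920 + 318 = -73602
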